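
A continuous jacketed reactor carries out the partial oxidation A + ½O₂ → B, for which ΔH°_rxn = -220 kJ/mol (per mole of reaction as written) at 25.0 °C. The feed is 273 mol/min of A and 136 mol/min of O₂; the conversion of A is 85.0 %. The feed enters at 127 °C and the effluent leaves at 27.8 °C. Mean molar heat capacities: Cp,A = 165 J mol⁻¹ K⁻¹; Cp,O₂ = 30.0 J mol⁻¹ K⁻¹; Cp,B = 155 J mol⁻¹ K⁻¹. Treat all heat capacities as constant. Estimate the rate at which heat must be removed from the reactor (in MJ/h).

Q_out = 3360 MJ/h

Extent of reaction ξ = 0.850 × 273 = 232.05 mol/min
Reaction term: ξ·ΔH°_rxn = 232.05 × -220 = -51051 kJ/min
Sensible, feed 127→25 °C: -5010.8 kJ/min
Outlet flows (mol/min): A 40.95, O₂ 19.975, B 232.05
Sensible, products 25→27.8 °C: 121.31 kJ/min
Q = ΔH = -55940 kJ/min = -932.34 kW
Heat removed = 3356.4 MJ/h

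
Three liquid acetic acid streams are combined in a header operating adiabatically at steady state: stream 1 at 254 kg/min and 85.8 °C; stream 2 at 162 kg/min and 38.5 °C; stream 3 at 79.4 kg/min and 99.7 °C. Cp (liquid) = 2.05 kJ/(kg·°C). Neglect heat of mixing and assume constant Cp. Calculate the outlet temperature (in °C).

T_out = 72.6 °C

Adiabatic, steady state ⇒ Σ ṁᵢCp,ᵢ(T_out − Tᵢ) = 0
T_out = Σ ṁᵢCp,ᵢTᵢ / Σ ṁᵢCp,ᵢ
      = 73690 / 1015.6 = 72.56 °C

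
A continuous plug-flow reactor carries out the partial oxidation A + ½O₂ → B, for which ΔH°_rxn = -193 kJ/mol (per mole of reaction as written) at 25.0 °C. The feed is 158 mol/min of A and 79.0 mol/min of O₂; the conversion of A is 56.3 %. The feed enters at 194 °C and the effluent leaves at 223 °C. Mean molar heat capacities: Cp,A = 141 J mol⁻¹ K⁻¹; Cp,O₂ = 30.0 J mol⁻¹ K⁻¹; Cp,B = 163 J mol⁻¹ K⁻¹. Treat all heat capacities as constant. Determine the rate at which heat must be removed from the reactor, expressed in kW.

Q_out = 272 kW

Extent of reaction ξ = 0.563 × 158 = 88.954 mol/min
Reaction term: ξ·ΔH°_rxn = 88.954 × -193 = -17168 kJ/min
Sensible, feed 194→25 °C: -4165.5 kJ/min
Outlet flows (mol/min): A 69.046, O₂ 34.523, B 88.954
Sensible, products 25→223 °C: 5003.6 kJ/min
Q = ΔH = -16330 kJ/min = -272.17 kW
Heat removed = 272.17 kW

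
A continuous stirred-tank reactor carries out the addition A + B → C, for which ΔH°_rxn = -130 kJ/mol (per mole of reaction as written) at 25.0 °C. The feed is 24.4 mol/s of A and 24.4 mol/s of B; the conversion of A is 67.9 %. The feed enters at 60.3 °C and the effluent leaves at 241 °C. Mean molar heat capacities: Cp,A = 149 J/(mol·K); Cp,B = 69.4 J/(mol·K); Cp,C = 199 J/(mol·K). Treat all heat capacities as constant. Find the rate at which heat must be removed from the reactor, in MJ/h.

Extent of reaction ξ = 0.679 × 24.4 = 16.568 mol/s
Reaction term: ξ·ΔH°_rxn = 16.568 × -130 = -2153.8 kJ/s
Sensible, feed 60.3→25 °C: -188.11 kJ/s
Outlet flows (mol/s): A 7.8324, B 7.8324, C 16.568
Sensible, products 25→241 °C: 1081.6 kJ/s
Q = ΔH = -1260.3 kJ/s = -1260.3 kW
Heat removed = 4537 MJ/h

Q_out = 4540 MJ/h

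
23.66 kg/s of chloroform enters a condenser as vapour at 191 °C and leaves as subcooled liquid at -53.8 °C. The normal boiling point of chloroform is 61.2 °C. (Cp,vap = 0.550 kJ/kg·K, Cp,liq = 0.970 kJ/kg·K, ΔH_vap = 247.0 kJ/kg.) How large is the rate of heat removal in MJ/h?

vapour 191→61.2 °C: -71.39 kJ/kg
condensation at 61.2 °C: -247 kJ/kg
liquid 61.2→-53.8 °C: -111.55 kJ/kg
Δh = -71.39 + -247 + -111.55 = -429.94 kJ/kg
Q = ṁ·Δh = 23.66 kg/s × -429.94 kJ/kg = -10172 kJ/s
|Q| = 10172 kW = 36621 MJ/h

Q_c = 36600 MJ/h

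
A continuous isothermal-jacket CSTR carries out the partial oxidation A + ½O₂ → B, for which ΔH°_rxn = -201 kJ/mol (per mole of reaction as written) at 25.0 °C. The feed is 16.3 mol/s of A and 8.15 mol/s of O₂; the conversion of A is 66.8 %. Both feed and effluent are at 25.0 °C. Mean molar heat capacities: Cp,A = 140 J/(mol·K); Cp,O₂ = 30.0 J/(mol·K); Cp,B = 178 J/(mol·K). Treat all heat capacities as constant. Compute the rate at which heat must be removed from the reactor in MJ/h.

Q_out = 7880 MJ/h

Extent of reaction ξ = 0.668 × 16.3 = 10.888 mol/s
Reaction term: ξ·ΔH°_rxn = 10.888 × -201 = -2188.6 kJ/s
Q = ΔH = -2188.6 kJ/s = -2188.6 kW
Heat removed = 7878.8 MJ/h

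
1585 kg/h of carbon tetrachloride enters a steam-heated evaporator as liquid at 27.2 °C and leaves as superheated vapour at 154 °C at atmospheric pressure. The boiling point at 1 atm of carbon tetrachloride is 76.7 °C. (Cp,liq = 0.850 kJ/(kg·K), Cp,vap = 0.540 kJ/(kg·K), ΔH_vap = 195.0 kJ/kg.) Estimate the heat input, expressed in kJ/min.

Q = 7370 kJ/min

liquid 27.2→76.7 °C: 42.075 kJ/kg
vaporisation at 76.7 °C: 195 kJ/kg
vapour 76.7→154 °C: 41.742 kJ/kg
Δh = 42.075 + 195 + 41.742 = 278.82 kJ/kg
Q = ṁ·Δh = 1585 kg/h × 278.82 kJ/kg = 441920 kJ/h
|Q| = 122.76 kW = 7365.4 kJ/min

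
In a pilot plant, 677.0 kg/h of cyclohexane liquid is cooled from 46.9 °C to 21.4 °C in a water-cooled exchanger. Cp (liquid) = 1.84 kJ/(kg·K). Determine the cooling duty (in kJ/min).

Q = ṁ·Cp·ΔT = 677.0 × 1.84 × (21.4 − 46.9) = -31765 kJ/h
Converting: 31765 / 3600 s = 8.8236 kW
Cooling duty = 529.41 kJ/min

Q_c = 529 kJ/min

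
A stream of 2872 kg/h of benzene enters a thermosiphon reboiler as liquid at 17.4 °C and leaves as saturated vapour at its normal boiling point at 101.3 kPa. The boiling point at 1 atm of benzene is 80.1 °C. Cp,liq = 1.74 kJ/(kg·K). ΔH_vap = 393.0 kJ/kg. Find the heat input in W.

liquid 17.4→80.1 °C: 109.1 kJ/kg
vaporisation at 80.1 °C: 393 kJ/kg
Δh = 109.1 + 393 = 502.1 kJ/kg
Q = ṁ·Δh = 2872 kg/h × 502.1 kJ/kg = 1.442e+06 kJ/h
|Q| = 400.56 kW = 400560 W

Q = 401000 W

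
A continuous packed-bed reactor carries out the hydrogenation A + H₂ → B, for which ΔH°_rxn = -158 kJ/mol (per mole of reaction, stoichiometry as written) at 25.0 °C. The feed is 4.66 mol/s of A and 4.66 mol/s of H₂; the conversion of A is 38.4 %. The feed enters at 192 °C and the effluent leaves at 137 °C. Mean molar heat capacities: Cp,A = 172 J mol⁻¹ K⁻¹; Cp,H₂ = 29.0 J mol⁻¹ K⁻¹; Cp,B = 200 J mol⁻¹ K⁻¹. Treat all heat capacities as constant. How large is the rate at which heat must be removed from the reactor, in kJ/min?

Q_out = 20100 kJ/min

Extent of reaction ξ = 0.384 × 4.66 = 1.7894 mol/s
Reaction term: ξ·ΔH°_rxn = 1.7894 × -158 = -282.73 kJ/s
Sensible, feed 192→25 °C: -156.42 kJ/s
Outlet flows (mol/s): A 2.8706, H₂ 2.8706, B 1.7894
Sensible, products 25→137 °C: 104.71 kJ/s
Q = ΔH = -334.45 kJ/s = -334.45 kW
Heat removed = 20067 kJ/min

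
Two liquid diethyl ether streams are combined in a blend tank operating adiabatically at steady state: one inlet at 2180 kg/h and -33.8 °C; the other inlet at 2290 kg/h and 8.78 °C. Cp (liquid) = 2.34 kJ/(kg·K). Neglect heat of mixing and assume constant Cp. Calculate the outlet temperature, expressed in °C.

T_out = -12.0 °C

No heat crosses the boundary, so H_out = H_in.
T_out = Σ ṁᵢCp,ᵢTᵢ / Σ ṁᵢCp,ᵢ
      = -125370 / 10460 = -11.986 °C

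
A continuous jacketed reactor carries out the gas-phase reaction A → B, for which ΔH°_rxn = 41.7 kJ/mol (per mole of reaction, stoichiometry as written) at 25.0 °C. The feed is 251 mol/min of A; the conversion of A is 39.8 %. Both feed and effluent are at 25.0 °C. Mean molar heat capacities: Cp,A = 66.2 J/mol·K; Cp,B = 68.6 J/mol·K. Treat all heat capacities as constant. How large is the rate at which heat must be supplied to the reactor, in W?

Extent of reaction ξ = 0.398 × 251 = 99.898 mol/min
Reaction term: ξ·ΔH°_rxn = 99.898 × 41.7 = 4165.7 kJ/min
Q = ΔH = 4165.7 kJ/min = 69.429 kW
Heat supplied = 69429 W

Q_in = 69400 W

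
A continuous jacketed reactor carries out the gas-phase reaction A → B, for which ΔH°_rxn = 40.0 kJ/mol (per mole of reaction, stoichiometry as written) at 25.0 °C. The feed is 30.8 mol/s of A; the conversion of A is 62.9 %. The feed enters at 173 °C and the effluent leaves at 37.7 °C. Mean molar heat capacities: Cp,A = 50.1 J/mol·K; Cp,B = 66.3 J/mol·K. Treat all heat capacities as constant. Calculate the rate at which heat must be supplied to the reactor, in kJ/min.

Q_in = 34200 kJ/min

Extent of reaction ξ = 0.629 × 30.8 = 19.373 mol/s
Reaction term: ξ·ΔH°_rxn = 19.373 × 40.0 = 774.93 kJ/s
Sensible, feed 173→25 °C: -228.38 kJ/s
Outlet flows (mol/s): A 11.427, B 19.373
Sensible, products 25→37.7 °C: 23.583 kJ/s
Q = ΔH = 570.14 kJ/s = 570.14 kW
Heat supplied = 34208 kJ/min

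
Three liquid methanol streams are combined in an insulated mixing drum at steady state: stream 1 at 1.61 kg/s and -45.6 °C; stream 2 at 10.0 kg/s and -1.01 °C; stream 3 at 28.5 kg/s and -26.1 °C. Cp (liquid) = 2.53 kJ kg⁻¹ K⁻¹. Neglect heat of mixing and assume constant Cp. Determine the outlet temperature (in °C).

T_out = -20.6 °C

Energy balance with Q = 0: Σ ṁᵢCp,ᵢ(T_out − Tᵢ) = 0
Σ ṁᵢCp,ᵢTᵢ = 1.61×2.53×-45.6 + 10.0×2.53×-1.01 + 28.5×2.53×-26.1 = -2093.2
Σ ṁᵢCp,ᵢ = 1.61×2.53 + 10.0×2.53 + 28.5×2.53 = 101.48
T_out = -2093.2 / 101.48 = -20.627 °C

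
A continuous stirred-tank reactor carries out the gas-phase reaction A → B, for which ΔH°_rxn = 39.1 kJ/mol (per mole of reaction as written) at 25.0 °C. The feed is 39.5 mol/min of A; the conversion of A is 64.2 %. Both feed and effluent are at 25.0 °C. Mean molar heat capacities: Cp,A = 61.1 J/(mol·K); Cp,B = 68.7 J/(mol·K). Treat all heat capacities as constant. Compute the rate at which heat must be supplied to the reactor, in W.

Q_in = 16500 W

Extent of reaction ξ = 0.642 × 39.5 = 25.359 mol/min
Reaction term: ξ·ΔH°_rxn = 25.359 × 39.1 = 991.54 kJ/min
Q = ΔH = 991.54 kJ/min = 16.526 kW
Heat supplied = 16526 W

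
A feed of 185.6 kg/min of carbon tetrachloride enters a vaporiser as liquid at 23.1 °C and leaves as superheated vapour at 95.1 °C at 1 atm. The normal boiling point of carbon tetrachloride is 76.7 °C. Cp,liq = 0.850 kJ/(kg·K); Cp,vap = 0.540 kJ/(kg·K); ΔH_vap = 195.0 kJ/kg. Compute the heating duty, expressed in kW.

Q = 775 kW

liquid 23.1→76.7 °C: 45.56 kJ/kg
vaporisation at 76.7 °C: 195 kJ/kg
vapour 76.7→95.1 °C: 9.936 kJ/kg
Δh = 45.56 + 195 + 9.936 = 250.5 kJ/kg
Q = ṁ·Δh = 185.6 kg/min × 250.5 kJ/kg = 46492 kJ/min
|Q| = 774.87 kW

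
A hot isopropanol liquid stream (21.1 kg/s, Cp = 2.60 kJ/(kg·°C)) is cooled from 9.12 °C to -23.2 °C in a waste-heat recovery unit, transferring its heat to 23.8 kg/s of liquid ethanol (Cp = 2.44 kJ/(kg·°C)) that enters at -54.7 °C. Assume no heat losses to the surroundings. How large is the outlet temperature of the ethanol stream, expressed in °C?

T_c,out = -24.2 °C

Heat released by hot stream: Q = 21.1 × 2.60 × (9.12 − -23.2) = 1773.1 kJ/s
Energy balance on cold side (adiabatic exchanger): Q = ṁ_c·Cp_c·(T_c,out − T_c,in)
T_c,out = -54.7 + 1773.1/(23.8 × 2.44) = -24.168 °C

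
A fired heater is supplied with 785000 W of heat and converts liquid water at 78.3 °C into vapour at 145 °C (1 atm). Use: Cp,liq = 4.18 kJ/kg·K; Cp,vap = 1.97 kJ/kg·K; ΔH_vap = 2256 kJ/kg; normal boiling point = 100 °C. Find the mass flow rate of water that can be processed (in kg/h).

ṁ = 1160 kg/h

Δh = 4.18×(100−78.3) + 2256 + 1.97×(145−100) = 2435.4 kJ/kg
Q = 785000 W = 785 kJ/s = 2.826e+06 kJ/h
ṁ = Q/Δh = 2.826e+06 / 2435.4 = 1160.4 kg/h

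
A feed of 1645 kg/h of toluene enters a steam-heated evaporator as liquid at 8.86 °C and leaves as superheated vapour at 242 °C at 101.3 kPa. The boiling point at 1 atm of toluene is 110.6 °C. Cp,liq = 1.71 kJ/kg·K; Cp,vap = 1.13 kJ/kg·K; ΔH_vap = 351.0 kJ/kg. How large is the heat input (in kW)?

Q = 308 kW

liquid 8.86→110.6 °C: 173.98 kJ/kg
vaporisation at 110.6 °C: 351 kJ/kg
vapour 110.6→242 °C: 148.48 kJ/kg
Δh = 173.98 + 351 + 148.48 = 673.46 kJ/kg
Q = ṁ·Δh = 1645 kg/h × 673.46 kJ/kg = 1.1078e+06 kJ/h
|Q| = 307.73 kW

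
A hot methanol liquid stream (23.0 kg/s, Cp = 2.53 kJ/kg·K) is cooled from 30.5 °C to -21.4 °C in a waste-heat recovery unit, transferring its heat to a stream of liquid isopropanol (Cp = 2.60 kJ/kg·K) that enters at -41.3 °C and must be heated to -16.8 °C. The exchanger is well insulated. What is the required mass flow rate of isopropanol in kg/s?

ṁ_c = 47.4 kg/s

Heat released by hot stream: Q = 23.0 × 2.53 × (30.5 − -21.4) = 3020.1 kJ/s
Energy balance on cold side (adiabatic exchanger): Q = ṁ_c·Cp_c·(T_c,out − T_c,in)
ṁ_c = 3020.1 / [2.60 × (-16.8 − -41.3)] = 47.411 kg/s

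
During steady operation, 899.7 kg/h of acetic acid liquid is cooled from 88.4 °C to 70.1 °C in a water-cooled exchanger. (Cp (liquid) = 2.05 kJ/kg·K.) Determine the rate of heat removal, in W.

Q_c = 9380 W

Q = ṁ·Cp·ΔT = 899.7 × 2.05 × (70.1 − 88.4) = -33752 kJ/h
Converting: 33752 / 3600 s = 9.3756 kW
Cooling duty = 9375.6 W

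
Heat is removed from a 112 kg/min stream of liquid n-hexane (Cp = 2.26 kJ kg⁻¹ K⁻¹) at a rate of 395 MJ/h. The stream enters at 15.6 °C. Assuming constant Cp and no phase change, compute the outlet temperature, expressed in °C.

T_out = -10.4 °C

Q = 395 MJ/h = 6583.3 kJ/min
ΔT = Q/(ṁ·Cp) = 6583.3/(112×2.26) = 26.009 K
T_out = 15.6 − 26.009 = -10.409 °C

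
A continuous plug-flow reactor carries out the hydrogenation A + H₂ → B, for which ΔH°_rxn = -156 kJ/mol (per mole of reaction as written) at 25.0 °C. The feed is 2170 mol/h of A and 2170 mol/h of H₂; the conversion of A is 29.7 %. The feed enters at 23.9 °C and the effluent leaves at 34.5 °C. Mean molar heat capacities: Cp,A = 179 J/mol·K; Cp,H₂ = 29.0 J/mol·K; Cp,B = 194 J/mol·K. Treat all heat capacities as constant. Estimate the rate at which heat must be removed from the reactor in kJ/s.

Extent of reaction ξ = 0.297 × 2170 = 644.49 mol/h
Reaction term: ξ·ΔH°_rxn = 644.49 × -156 = -100540 kJ/h
Sensible, feed 23.9→25 °C: 496.5 kJ/h
Outlet flows (mol/h): A 1525.5, H₂ 1525.5, B 644.49
Sensible, products 25→34.5 °C: 4202.2 kJ/h
Q = ΔH = -95842 kJ/h = -26.623 kW
Heat removed = 26.623 kJ/s

Q_out = 26.6 kJ/s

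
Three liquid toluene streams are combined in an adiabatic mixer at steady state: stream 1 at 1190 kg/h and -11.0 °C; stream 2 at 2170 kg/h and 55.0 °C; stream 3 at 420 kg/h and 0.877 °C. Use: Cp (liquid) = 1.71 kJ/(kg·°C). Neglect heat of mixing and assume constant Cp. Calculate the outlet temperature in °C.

T_out = 28.2 °C

Adiabatic, steady state ⇒ Σ ṁᵢCp,ᵢ(T_out − Tᵢ) = 0
Σ ṁᵢCp,ᵢTᵢ = 1190×1.71×-11.0 + 2170×1.71×55.0 + 420×1.71×0.877 = 182330
Σ ṁᵢCp,ᵢ = 1190×1.71 + 2170×1.71 + 420×1.71 = 6463.8
T_out = 182330 / 6463.8 = 28.209 °C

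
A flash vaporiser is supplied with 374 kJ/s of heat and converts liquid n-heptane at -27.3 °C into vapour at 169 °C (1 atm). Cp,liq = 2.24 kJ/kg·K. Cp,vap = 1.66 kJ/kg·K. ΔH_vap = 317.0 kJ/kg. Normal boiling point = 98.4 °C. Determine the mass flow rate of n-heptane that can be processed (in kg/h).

Δh = 2.24×(98.4−-27.3) + 317.0 + 1.66×(169−98.4) = 715.76 kJ/kg
Q = 374 kJ/s = 374 kJ/s = 1.3464e+06 kJ/h
ṁ = Q/Δh = 1.3464e+06 / 715.76 = 1881.1 kg/h

ṁ = 1880 kg/h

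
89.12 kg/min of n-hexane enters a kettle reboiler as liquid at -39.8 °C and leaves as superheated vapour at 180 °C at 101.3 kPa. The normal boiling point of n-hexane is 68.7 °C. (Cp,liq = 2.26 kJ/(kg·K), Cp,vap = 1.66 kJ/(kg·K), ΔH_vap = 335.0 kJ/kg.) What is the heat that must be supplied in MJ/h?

liquid -39.8→68.7 °C: 245.21 kJ/kg
vaporisation at 68.7 °C: 335 kJ/kg
vapour 68.7→180 °C: 184.76 kJ/kg
Δh = 245.21 + 335 + 184.76 = 764.97 kJ/kg
Q = ṁ·Δh = 89.12 kg/min × 764.97 kJ/kg = 68174 kJ/min
|Q| = 1136.2 kW = 4090.4 MJ/h

Q = 4090 MJ/h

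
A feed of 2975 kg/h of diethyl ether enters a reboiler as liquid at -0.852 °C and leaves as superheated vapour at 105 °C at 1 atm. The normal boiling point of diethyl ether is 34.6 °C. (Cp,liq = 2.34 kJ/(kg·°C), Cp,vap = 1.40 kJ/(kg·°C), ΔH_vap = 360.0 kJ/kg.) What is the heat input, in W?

liquid -0.852→34.6 °C: 82.958 kJ/kg
vaporisation at 34.6 °C: 360 kJ/kg
vapour 34.6→105 °C: 98.56 kJ/kg
Δh = 82.958 + 360 + 98.56 = 541.52 kJ/kg
Q = ṁ·Δh = 2975 kg/h × 541.52 kJ/kg = 1.611e+06 kJ/h
|Q| = 447.5 kW = 447500 W

Q = 448000 W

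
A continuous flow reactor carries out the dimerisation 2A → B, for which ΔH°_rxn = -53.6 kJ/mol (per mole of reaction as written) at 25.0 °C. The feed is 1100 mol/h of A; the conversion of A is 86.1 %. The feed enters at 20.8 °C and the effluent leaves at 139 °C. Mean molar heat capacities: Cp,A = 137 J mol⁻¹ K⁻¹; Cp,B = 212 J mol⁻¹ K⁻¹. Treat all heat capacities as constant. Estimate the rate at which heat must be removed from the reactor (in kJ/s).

Extent of reaction ξ = 0.861 × 1100 / 2 = 473.55 mol/h
Reaction term: ξ·ΔH°_rxn = 473.55 × -53.6 = -25382 kJ/h
Sensible, feed 20.8→25 °C: 632.94 kJ/h
Outlet flows (mol/h): A 152.9, B 473.55
Sensible, products 25→139 °C: 13833 kJ/h
Q = ΔH = -10917 kJ/h = -3.0324 kW
Heat removed = 3.0324 kJ/s

Q_out = 3.03 kJ/s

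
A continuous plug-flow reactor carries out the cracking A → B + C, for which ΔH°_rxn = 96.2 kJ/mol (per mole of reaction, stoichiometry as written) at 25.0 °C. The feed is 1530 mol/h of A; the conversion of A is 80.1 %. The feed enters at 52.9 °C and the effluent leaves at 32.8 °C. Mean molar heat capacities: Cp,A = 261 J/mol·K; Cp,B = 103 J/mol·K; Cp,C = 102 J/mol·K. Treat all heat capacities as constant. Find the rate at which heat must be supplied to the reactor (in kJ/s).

Q_in = 30.4 kJ/s

Extent of reaction ξ = 0.801 × 1530 = 1225.5 mol/h
Reaction term: ξ·ΔH°_rxn = 1225.5 × 96.2 = 117900 kJ/h
Sensible, feed 52.9→25 °C: -11141 kJ/h
Outlet flows (mol/h): A 304.47, B 1225.5, C 1225.5
Sensible, products 25→32.8 °C: 2579.5 kJ/h
Q = ΔH = 109330 kJ/h = 30.371 kW
Heat supplied = 30.371 kJ/s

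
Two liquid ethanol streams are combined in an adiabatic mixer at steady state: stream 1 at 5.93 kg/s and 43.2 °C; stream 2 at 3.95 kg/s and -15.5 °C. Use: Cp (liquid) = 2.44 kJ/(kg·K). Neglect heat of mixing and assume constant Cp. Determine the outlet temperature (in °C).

No heat crosses the boundary, so H_out = H_in.
Σ ṁᵢCp,ᵢTᵢ = 5.93×2.44×43.2 + 3.95×2.44×-15.5 = 475.68
Σ ṁᵢCp,ᵢ = 5.93×2.44 + 3.95×2.44 = 24.107
T_out = 475.68 / 24.107 = 19.732 °C

T_out = 19.7 °C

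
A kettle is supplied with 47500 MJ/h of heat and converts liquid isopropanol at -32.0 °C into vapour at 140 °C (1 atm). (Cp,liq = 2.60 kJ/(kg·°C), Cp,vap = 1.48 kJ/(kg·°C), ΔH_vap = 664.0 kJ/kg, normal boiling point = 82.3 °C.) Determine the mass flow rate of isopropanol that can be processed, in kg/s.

ṁ = 12.6 kg/s

Δh = 2.60×(82.3−-32.0) + 664.0 + 1.48×(140−82.3) = 1046.6 kJ/kg
Q = 47500 MJ/h = 13194 kJ/s = 13194 kJ/s
ṁ = Q/Δh = 13194 / 1046.6 = 12.607 kg/s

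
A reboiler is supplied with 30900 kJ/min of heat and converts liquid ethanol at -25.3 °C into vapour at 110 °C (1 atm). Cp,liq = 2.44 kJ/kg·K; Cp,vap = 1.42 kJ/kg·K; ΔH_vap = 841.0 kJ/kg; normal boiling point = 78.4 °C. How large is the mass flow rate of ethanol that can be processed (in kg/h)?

Δh = 2.44×(78.4−-25.3) + 841.0 + 1.42×(110−78.4) = 1138.9 kJ/kg
Q = 30900 kJ/min = 515 kJ/s = 1.854e+06 kJ/h
ṁ = Q/Δh = 1.854e+06 / 1138.9 = 1627.9 kg/h

ṁ = 1630 kg/h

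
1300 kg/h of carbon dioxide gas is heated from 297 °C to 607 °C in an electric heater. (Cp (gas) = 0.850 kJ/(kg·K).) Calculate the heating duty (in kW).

Q = 95.2 kW

Q = ṁ·Cp·ΔT = 1300 × 0.850 × (607 − 297) = 342550 kJ/h
Converting: 342550 / 3600 s = 95.153 kW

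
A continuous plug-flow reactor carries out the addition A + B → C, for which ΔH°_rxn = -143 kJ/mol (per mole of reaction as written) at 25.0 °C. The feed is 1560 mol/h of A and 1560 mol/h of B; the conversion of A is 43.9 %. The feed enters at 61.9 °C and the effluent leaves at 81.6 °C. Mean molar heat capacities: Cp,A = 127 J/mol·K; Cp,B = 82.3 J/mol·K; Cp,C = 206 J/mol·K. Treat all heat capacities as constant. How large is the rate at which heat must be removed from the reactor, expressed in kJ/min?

Extent of reaction ξ = 0.439 × 1560 = 684.84 mol/h
Reaction term: ξ·ΔH°_rxn = 684.84 × -143 = -97932 kJ/h
Sensible, feed 61.9→25 °C: -12048 kJ/h
Outlet flows (mol/h): A 875.16, B 875.16, C 684.84
Sensible, products 25→81.6 °C: 18352 kJ/h
Q = ΔH = -91628 kJ/h = -25.452 kW
Heat removed = 1527.1 kJ/min

Q_out = 1530 kJ/min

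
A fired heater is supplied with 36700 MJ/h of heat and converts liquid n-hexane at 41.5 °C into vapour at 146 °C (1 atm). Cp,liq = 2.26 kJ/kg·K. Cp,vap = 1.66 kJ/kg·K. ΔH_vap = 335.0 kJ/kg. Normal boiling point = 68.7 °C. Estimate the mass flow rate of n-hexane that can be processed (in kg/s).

Δh = 2.26×(68.7−41.5) + 335.0 + 1.66×(146−68.7) = 524.79 kJ/kg
Q = 36700 MJ/h = 10194 kJ/s = 10194 kJ/s
ṁ = Q/Δh = 10194 / 524.79 = 19.426 kg/s

ṁ = 19.4 kg/s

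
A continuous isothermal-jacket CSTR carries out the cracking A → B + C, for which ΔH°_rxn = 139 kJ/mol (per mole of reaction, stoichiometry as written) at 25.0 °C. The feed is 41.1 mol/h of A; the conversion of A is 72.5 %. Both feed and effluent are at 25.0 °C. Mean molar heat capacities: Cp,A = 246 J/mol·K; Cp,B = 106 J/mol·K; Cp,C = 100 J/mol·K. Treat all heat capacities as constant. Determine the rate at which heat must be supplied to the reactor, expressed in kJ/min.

Extent of reaction ξ = 0.725 × 41.1 = 29.797 mol/h
Reaction term: ξ·ΔH°_rxn = 29.797 × 139 = 4141.9 kJ/h
Q = ΔH = 4141.9 kJ/h = 1.1505 kW
Heat supplied = 69.031 kJ/min

Q_in = 69.0 kJ/min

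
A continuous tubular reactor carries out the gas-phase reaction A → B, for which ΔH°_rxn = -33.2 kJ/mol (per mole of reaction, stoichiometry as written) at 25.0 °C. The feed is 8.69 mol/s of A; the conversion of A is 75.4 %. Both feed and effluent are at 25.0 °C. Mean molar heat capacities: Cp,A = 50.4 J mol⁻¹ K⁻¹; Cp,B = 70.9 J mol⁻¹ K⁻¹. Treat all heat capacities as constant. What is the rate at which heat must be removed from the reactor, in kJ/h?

Q_out = 783000 kJ/h

Extent of reaction ξ = 0.754 × 8.69 = 6.5523 mol/s
Reaction term: ξ·ΔH°_rxn = 6.5523 × -33.2 = -217.54 kJ/s
Q = ΔH = -217.54 kJ/s = -217.54 kW
Heat removed = 783130 kJ/h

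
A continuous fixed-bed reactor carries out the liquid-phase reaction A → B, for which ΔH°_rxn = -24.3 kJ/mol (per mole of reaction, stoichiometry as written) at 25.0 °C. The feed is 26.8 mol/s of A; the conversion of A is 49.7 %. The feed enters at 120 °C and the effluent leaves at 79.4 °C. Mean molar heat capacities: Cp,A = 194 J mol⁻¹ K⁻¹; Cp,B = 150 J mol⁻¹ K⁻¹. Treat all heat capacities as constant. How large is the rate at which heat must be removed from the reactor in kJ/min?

Extent of reaction ξ = 0.497 × 26.8 = 13.32 mol/s
Reaction term: ξ·ΔH°_rxn = 13.32 × -24.3 = -323.67 kJ/s
Sensible, feed 120→25 °C: -493.92 kJ/s
Outlet flows (mol/s): A 13.48, B 13.32
Sensible, products 25→79.4 °C: 250.95 kJ/s
Q = ΔH = -566.64 kJ/s = -566.64 kW
Heat removed = 33998 kJ/min

Q_out = 34000 kJ/min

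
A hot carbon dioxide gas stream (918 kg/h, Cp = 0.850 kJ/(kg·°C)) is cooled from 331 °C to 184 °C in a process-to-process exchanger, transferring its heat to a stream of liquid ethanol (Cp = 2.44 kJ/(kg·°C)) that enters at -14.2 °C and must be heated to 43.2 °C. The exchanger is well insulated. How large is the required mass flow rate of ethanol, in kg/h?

Heat released by hot stream: Q = 918 × 0.850 × (331 − 184) = 114700 kJ/h
Energy balance on cold side (adiabatic exchanger): Q = ṁ_c·Cp_c·(T_c,out − T_c,in)
ṁ_c = 114700 / [2.44 × (43.2 − -14.2)] = 818.99 kg/h

ṁ_c = 819 kg/h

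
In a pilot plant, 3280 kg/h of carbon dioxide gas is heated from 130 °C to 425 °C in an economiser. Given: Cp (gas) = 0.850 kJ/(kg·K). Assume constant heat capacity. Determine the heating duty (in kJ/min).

Q = 13700 kJ/min

Q = ṁ·Cp·ΔT = 3280 × 0.850 × (425 − 130) = 822460 kJ/h
Converting: 822460 / 3600 s = 228.46 kW
Heating duty = 13708 kJ/min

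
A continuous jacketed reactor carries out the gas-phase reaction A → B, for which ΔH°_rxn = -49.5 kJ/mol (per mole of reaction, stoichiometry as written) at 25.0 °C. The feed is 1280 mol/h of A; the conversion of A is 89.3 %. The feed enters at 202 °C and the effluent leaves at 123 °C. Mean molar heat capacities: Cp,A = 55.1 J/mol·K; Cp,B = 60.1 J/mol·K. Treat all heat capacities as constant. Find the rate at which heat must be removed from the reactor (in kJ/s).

Q_out = 17.1 kJ/s

Extent of reaction ξ = 0.893 × 1280 = 1143 mol/h
Reaction term: ξ·ΔH°_rxn = 1143 × -49.5 = -56580 kJ/h
Sensible, feed 202→25 °C: -12483 kJ/h
Outlet flows (mol/h): A 136.96, B 1143
Sensible, products 25→123 °C: 7471.8 kJ/h
Q = ΔH = -61592 kJ/h = -17.109 kW
Heat removed = 17.109 kJ/s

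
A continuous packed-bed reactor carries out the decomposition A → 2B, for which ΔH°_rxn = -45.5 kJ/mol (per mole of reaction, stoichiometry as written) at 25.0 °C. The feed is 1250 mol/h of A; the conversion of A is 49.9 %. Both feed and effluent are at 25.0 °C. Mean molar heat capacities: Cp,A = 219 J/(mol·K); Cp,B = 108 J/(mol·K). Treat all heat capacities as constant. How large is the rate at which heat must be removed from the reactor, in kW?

Q_out = 7.88 kW

Extent of reaction ξ = 0.499 × 1250 = 623.75 mol/h
Reaction term: ξ·ΔH°_rxn = 623.75 × -45.5 = -28381 kJ/h
Q = ΔH = -28381 kJ/h = -7.8835 kW
Heat removed = 7.8835 kW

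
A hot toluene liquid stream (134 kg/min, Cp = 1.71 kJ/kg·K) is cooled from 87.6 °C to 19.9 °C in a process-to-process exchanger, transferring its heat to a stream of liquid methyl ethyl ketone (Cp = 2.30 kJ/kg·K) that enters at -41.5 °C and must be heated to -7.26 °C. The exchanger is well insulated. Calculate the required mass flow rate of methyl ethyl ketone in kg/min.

ṁ_c = 197 kg/min

Heat released by hot stream: Q = 134 × 1.71 × (87.6 − 19.9) = 15513 kJ/min
Energy balance on cold side (adiabatic exchanger): Q = ṁ_c·Cp_c·(T_c,out − T_c,in)
ṁ_c = 15513 / [2.30 × (-7.26 − -41.5)] = 196.98 kg/min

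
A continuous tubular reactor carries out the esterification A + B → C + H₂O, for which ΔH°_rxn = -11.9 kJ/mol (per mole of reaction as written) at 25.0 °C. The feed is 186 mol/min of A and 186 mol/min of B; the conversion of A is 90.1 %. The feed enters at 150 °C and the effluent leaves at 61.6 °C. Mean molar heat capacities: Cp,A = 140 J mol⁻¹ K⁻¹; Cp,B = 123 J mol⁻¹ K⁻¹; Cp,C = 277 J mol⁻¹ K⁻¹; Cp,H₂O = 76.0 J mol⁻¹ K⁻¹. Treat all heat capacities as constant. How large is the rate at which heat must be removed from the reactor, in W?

Extent of reaction ξ = 0.901 × 186 = 167.59 mol/min
Reaction term: ξ·ΔH°_rxn = 167.59 × -11.9 = -1994.3 kJ/min
Sensible, feed 150→25 °C: -6114.8 kJ/min
Outlet flows (mol/min): A 18.414, B 18.414, C 167.59, H₂O 167.59
Sensible, products 25→61.6 °C: 2342.4 kJ/min
Q = ΔH = -5766.6 kJ/min = -96.11 kW
Heat removed = 96110 W

Q_out = 96100 W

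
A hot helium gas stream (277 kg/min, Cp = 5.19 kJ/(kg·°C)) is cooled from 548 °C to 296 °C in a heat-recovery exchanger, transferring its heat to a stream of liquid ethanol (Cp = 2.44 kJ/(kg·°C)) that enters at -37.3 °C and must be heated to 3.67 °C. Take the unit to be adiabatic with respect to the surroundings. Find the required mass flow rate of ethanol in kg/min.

Heat released by hot stream: Q = 277 × 5.19 × (548 − 296) = 362280 kJ/min
Energy balance on cold side (adiabatic exchanger): Q = ṁ_c·Cp_c·(T_c,out − T_c,in)
ṁ_c = 362280 / [2.44 × (3.67 − -37.3)] = 3624 kg/min

ṁ_c = 3620 kg/min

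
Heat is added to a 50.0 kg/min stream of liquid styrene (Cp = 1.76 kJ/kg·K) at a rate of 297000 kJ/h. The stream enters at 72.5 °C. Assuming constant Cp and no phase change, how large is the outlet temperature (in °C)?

T_out = 129 °C

Q = 297000 kJ/h = 4950 kJ/min
ΔT = Q/(ṁ·Cp) = 4950/(50.0×1.76) = 56.25 K
T_out = 72.5 + 56.25 = 128.75 °C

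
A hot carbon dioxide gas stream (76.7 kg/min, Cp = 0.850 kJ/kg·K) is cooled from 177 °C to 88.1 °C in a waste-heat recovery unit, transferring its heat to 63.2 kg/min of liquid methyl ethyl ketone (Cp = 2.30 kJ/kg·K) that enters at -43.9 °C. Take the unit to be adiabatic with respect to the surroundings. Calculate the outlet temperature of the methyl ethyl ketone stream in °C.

Heat released by hot stream: Q = 76.7 × 0.850 × (177 − 88.1) = 5795.8 kJ/min
Energy balance on cold side (adiabatic exchanger): Q = ṁ_c·Cp_c·(T_c,out − T_c,in)
T_c,out = -43.9 + 5795.8/(63.2 × 2.30) = -4.0277 °C

T_c,out = -4.03 °C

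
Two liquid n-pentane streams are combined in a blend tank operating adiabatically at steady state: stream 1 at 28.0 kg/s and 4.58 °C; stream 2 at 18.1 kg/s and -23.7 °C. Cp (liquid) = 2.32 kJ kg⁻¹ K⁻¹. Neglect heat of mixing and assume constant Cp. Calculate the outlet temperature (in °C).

No heat crosses the boundary, so H_out = H_in.
Σ ṁᵢCp,ᵢTᵢ = 28.0×2.32×4.58 + 18.1×2.32×-23.7 = -697.69
Σ ṁᵢCp,ᵢ = 28.0×2.32 + 18.1×2.32 = 106.95
T_out = -697.69 / 106.95 = -6.5234 °C

T_out = -6.52 °C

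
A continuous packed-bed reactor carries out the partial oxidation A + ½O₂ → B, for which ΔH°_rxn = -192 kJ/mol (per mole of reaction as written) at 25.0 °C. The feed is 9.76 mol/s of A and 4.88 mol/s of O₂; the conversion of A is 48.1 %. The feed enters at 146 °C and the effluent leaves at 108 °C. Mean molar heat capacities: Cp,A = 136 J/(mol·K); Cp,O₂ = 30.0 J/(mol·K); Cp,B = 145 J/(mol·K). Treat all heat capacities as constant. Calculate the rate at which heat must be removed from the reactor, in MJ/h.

Extent of reaction ξ = 0.481 × 9.76 = 4.6946 mol/s
Reaction term: ξ·ΔH°_rxn = 4.6946 × -192 = -901.36 kJ/s
Sensible, feed 146→25 °C: -178.32 kJ/s
Outlet flows (mol/s): A 5.0654, O₂ 2.5327, B 4.6946
Sensible, products 25→108 °C: 119.98 kJ/s
Q = ΔH = -959.7 kJ/s = -959.7 kW
Heat removed = 3454.9 MJ/h

Q_out = 3450 MJ/h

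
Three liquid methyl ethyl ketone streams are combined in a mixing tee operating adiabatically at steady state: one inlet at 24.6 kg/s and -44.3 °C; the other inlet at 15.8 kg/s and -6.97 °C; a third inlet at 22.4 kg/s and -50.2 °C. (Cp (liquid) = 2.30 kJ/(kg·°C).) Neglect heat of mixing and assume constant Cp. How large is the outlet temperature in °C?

No heat crosses the boundary, so H_out = H_in.
Σ ṁᵢCp,ᵢTᵢ = 24.6×2.30×-44.3 + 15.8×2.30×-6.97 + 22.4×2.30×-50.2 = -5346.1
Σ ṁᵢCp,ᵢ = 24.6×2.30 + 15.8×2.30 + 22.4×2.30 = 144.44
T_out = -5346.1 / 144.44 = -37.013 °C

T_out = -37.0 °C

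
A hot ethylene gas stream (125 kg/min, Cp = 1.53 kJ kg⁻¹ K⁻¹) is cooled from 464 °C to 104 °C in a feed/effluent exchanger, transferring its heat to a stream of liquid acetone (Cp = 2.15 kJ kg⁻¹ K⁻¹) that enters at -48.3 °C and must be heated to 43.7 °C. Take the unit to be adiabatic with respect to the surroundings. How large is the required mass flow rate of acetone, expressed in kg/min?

ṁ_c = 348 kg/min

Heat released by hot stream: Q = 125 × 1.53 × (464 − 104) = 68850 kJ/min
Energy balance on cold side (adiabatic exchanger): Q = ṁ_c·Cp_c·(T_c,out − T_c,in)
ṁ_c = 68850 / [2.15 × (43.7 − -48.3)] = 348.08 kg/min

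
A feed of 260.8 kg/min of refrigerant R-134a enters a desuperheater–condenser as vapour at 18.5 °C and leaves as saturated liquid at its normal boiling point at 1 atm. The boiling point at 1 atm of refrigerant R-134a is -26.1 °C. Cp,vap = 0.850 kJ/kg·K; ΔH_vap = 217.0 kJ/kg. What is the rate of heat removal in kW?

Q_c = 1110 kW

vapour 18.5→-26.1 °C: -37.91 kJ/kg
condensation at -26.1 °C: -217 kJ/kg
Δh = -37.91 + -217 = -254.91 kJ/kg
Q = ṁ·Δh = 260.8 kg/min × -254.91 kJ/kg = -66481 kJ/min
|Q| = 1108 kW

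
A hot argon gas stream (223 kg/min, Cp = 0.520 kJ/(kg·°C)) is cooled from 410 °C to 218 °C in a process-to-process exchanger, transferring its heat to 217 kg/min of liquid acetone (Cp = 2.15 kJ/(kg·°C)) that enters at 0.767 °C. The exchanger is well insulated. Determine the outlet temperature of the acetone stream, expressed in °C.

T_c,out = 48.5 °C

Heat released by hot stream: Q = 223 × 0.520 × (410 − 218) = 22264 kJ/min
Energy balance on cold side (adiabatic exchanger): Q = ṁ_c·Cp_c·(T_c,out − T_c,in)
T_c,out = 0.767 + 22264/(217 × 2.15) = 48.488 °C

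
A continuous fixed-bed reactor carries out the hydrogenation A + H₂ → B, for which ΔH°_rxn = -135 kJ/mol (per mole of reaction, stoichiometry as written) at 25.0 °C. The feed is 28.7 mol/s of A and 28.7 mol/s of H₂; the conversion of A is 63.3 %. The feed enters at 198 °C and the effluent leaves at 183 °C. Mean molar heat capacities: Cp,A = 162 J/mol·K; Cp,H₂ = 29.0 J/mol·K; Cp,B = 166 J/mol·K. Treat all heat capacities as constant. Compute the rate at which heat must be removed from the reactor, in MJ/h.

Extent of reaction ξ = 0.633 × 28.7 = 18.167 mol/s
Reaction term: ξ·ΔH°_rxn = 18.167 × -135 = -2452.6 kJ/s
Sensible, feed 198→25 °C: -948.33 kJ/s
Outlet flows (mol/s): A 10.533, H₂ 10.533, B 18.167
Sensible, products 25→183 °C: 794.35 kJ/s
Q = ΔH = -2606.5 kJ/s = -2606.5 kW
Heat removed = 9383.6 MJ/h

Q_out = 9380 MJ/h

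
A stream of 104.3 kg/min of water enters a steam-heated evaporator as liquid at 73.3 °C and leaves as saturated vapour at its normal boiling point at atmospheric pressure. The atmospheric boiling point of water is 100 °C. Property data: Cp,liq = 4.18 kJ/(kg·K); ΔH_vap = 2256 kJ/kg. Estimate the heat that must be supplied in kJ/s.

liquid 73.3→100 °C: 111.61 kJ/kg
vaporisation at 100 °C: 2256 kJ/kg
Δh = 111.61 + 2256 = 2367.6 kJ/kg
Q = ṁ·Δh = 104.3 kg/min × 2367.6 kJ/kg = 246940 kJ/min
|Q| = 4115.7 kW

Q = 4120 kJ/s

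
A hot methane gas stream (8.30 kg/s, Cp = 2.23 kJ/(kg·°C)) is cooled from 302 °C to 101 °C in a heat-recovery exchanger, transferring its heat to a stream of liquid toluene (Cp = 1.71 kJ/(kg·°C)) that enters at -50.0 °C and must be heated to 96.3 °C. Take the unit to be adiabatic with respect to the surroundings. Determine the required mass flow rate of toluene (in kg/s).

Heat released by hot stream: Q = 8.30 × 2.23 × (302 − 101) = 3720.3 kJ/s
Energy balance on cold side (adiabatic exchanger): Q = ṁ_c·Cp_c·(T_c,out − T_c,in)
ṁ_c = 3720.3 / [1.71 × (96.3 − -50.0)] = 14.871 kg/s

ṁ_c = 14.9 kg/s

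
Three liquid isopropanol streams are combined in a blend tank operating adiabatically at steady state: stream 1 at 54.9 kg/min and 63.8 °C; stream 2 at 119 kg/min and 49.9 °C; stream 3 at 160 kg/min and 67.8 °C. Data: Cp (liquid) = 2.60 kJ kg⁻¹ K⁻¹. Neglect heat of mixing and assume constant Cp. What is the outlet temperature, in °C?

T_out = 60.8 °C

Adiabatic, steady state ⇒ Σ ṁᵢCp,ᵢ(T_out − Tᵢ) = 0
T_out = Σ ṁᵢCp,ᵢTᵢ / Σ ṁᵢCp,ᵢ
      = 52751 / 868.14 = 60.763 °C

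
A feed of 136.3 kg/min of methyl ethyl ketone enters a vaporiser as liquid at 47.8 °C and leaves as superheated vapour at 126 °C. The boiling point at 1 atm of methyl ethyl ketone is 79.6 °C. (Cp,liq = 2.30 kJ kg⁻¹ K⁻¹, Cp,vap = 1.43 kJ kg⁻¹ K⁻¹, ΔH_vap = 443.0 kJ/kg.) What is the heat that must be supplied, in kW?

Q = 1320 kW

liquid 47.8→79.6 °C: 73.14 kJ/kg
vaporisation at 79.6 °C: 443 kJ/kg
vapour 79.6→126 °C: 66.352 kJ/kg
Δh = 73.14 + 443 + 66.352 = 582.49 kJ/kg
Q = ṁ·Δh = 136.3 kg/min × 582.49 kJ/kg = 79394 kJ/min
|Q| = 1323.2 kW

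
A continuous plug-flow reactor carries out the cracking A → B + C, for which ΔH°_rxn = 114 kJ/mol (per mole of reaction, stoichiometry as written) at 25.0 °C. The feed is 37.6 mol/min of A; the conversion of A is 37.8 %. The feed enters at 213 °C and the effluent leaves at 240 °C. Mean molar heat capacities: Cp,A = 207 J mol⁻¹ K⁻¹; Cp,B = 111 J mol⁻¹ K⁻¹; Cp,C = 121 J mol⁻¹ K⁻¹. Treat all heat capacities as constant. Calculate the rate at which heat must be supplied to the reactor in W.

Extent of reaction ξ = 0.378 × 37.6 = 14.213 mol/min
Reaction term: ξ·ΔH°_rxn = 14.213 × 114 = 1620.3 kJ/min
Sensible, feed 213→25 °C: -1463.2 kJ/min
Outlet flows (mol/min): A 23.387, B 14.213, C 14.213
Sensible, products 25→240 °C: 1749.8 kJ/min
Q = ΔH = 1906.8 kJ/min = 31.78 kW
Heat supplied = 31780 W

Q_in = 31800 W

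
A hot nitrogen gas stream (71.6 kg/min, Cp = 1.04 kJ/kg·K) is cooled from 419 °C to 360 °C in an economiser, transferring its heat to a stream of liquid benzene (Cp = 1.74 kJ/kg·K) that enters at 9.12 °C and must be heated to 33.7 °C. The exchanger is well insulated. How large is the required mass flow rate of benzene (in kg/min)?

Heat released by hot stream: Q = 71.6 × 1.04 × (419 − 360) = 4393.4 kJ/min
Energy balance on cold side (adiabatic exchanger): Q = ṁ_c·Cp_c·(T_c,out − T_c,in)
ṁ_c = 4393.4 / [1.74 × (33.7 − 9.12)] = 102.72 kg/min

ṁ_c = 103 kg/min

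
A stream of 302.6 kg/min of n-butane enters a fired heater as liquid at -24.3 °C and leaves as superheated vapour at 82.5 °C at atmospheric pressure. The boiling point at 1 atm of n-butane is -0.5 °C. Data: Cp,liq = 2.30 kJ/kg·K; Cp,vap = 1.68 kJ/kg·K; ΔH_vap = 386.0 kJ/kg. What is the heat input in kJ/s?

liquid -24.3→-0.5 °C: 54.74 kJ/kg
vaporisation at -0.5 °C: 386 kJ/kg
vapour -0.5→82.5 °C: 139.44 kJ/kg
Δh = 54.74 + 386 + 139.44 = 580.18 kJ/kg
Q = ṁ·Δh = 302.6 kg/min × 580.18 kJ/kg = 175560 kJ/min
|Q| = 2926 kW

Q = 2930 kJ/s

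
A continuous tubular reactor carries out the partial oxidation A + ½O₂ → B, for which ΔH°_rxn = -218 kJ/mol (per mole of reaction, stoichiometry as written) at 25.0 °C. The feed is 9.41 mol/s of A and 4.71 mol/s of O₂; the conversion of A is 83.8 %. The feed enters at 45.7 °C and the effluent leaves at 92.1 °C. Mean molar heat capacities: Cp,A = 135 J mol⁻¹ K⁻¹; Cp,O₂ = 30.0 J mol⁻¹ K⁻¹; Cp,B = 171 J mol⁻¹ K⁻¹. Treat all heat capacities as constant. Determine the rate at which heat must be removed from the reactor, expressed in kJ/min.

Extent of reaction ξ = 0.838 × 9.41 = 7.8856 mol/s
Reaction term: ξ·ΔH°_rxn = 7.8856 × -218 = -1719.1 kJ/s
Sensible, feed 45.7→25 °C: -29.221 kJ/s
Outlet flows (mol/s): A 1.5244, O₂ 0.76721, B 7.8856
Sensible, products 25→92.1 °C: 105.83 kJ/s
Q = ΔH = -1642.4 kJ/s = -1642.4 kW
Heat removed = 98547 kJ/min

Q_out = 98500 kJ/min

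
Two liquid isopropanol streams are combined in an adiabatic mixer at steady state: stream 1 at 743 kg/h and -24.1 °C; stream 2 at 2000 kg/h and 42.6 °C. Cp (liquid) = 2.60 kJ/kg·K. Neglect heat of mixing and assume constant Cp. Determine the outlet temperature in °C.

T_out = 24.5 °C

No heat crosses the boundary, so H_out = H_in.
Σ ṁᵢCp,ᵢTᵢ = 743×2.60×-24.1 + 2000×2.60×42.6 = 174960
Σ ṁᵢCp,ᵢ = 743×2.60 + 2000×2.60 = 7131.8
T_out = 174960 / 7131.8 = 24.533 °C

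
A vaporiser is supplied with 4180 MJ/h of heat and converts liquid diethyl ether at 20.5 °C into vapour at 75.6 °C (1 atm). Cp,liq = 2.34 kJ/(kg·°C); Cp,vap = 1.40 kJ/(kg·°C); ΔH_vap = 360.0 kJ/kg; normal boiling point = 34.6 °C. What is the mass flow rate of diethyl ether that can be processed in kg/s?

ṁ = 2.58 kg/s

Δh = 2.34×(34.6−20.5) + 360.0 + 1.40×(75.6−34.6) = 450.39 kJ/kg
Q = 4180 MJ/h = 1161.1 kJ/s = 1161.1 kJ/s
ṁ = Q/Δh = 1161.1 / 450.39 = 2.578 kg/s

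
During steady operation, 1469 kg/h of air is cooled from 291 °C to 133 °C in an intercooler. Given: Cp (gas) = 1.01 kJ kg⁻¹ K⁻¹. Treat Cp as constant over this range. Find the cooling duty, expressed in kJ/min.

Q_c = 3910 kJ/min

Q = ṁ·Cp·ΔT = 1469 × 1.01 × (133 − 291) = -234420 kJ/h
Converting: 234420 / 3600 s = 65.118 kW
Cooling duty = 3907.1 kJ/min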